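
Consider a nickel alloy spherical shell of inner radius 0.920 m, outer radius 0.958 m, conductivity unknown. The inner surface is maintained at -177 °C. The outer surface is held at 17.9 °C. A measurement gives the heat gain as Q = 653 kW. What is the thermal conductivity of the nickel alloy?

k = 11.5 W/m·K

ΣR = ΔT/Q = |-177 − 17.9|/6.53×10^5 = 2.985×10^-4 K/W
(1/r₁−1/r₂)/(4πk) = 2.985×10^-4 ⇒ k = 0.04312/(4π·2.985×10^-4) = 11.5 W/m·K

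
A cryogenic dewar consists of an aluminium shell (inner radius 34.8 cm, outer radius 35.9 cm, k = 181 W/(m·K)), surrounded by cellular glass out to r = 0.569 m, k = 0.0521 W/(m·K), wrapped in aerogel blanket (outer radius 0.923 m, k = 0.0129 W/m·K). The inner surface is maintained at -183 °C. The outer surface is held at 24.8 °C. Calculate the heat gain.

Q = 36.3 W

Resistance network (inner→outer):
  R_aluminium = (1/0.348 − 1/0.359)/(4πk) = 0.08805/(4π·181) = 3.871×10^-5 K/W
  R_cellular glass = (1/0.359 − 1/0.569)/(4πk) = 1.028/(4π·0.0521) = 1.570 K/W
  R_aerogel blanket = (1/0.569 − 1/0.923)/(4πk) = 0.6740/(4π·0.0129) = 4.158 K/W
ΣR = 3.871×10^-5 + 1.570 + 4.158 = 5.728 K/W
Q = ΔT/ΣR = (-183 °C − 24.8 °C)/5.728 = -36.3 W
(Negative Q ⇒ heat flows inward; heat gain = 36.3 W.)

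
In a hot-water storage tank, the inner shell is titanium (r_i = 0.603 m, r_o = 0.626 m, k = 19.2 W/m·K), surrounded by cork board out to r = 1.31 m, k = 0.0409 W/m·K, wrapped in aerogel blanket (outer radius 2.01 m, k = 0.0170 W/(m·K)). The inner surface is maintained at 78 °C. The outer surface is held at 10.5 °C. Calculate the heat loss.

Q = 23.5 W

Resistance network (inner→outer):
  R_titanium = (1/0.603 − 1/0.626)/(4πk) = 0.06093/(4π·19.2) = 2.525×10^-4 K/W
  R_cork board = (1/0.626 − 1/1.31)/(4πk) = 0.8341/(4π·0.0409) = 1.623 K/W
  R_aerogel blanket = (1/1.31 − 1/2.01)/(4πk) = 0.2658/(4π·0.0170) = 1.244 K/W
ΣR = 2.525×10^-4 + 1.623 + 1.244 = 2.867 K/W
Q = ΔT/ΣR = (78 °C − 10.5 °C)/2.867 = 23.5 W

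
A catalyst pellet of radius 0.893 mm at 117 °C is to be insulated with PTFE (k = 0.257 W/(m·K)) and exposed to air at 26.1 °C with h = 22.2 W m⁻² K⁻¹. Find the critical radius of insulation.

r_cr = 2.32 cm

For a sphere, r_cr = 2k_ins/h = 2·0.257/22.2 = 0.0232 m = 2.32 cm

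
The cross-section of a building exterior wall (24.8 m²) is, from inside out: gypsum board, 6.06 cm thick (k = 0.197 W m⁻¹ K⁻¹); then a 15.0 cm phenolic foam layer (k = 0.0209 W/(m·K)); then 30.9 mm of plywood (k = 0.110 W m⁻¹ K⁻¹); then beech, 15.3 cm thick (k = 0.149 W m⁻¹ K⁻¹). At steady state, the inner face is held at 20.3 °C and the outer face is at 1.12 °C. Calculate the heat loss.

Series thermal resistances, inner to outer:
  R_gypsum board = L/(kA) = 0.0606/(0.197·24.8) = 0.01240 K/W
  R_phenolic foam = L/(kA) = 0.150/(0.0209·24.8) = 0.2894 K/W
  R_plywood = L/(kA) = 0.0309/(0.110·24.8) = 0.01133 K/W
  R_beech = L/(kA) = 0.153/(0.149·24.8) = 0.04141 K/W
ΣR = 0.01240 + 0.2894 + 0.01133 + 0.04141 = 0.3545 K/W
Q = ΔT/ΣR = (20.3 °C − 1.12 °C)/0.3545 = 54.1 W

Q = 54.1 W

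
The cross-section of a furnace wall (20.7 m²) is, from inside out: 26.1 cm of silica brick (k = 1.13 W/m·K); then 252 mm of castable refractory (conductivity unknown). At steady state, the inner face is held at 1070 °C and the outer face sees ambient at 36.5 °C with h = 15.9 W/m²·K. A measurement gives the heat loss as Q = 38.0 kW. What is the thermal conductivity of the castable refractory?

k = 0.936 W/m·K

ΣR = ΔT/Q = |1070 − 36.5|/38000 = 0.02720 K/W
Known resistances:
  R_silica brick = L/(kA) = 0.261/(1.13·20.7) = 0.01116 K/W
  R_conv,out = 1/(hA) = 1/(15.9·20.7) = 0.003038 K/W
R_castable refractory = ΣR − ΣR_known = 0.02720 − 0.01420 = 0.01300 K/W
L/(kA) = 0.01300 ⇒ k = 0.252/(0.01300·20.7) = 0.936 W/m·K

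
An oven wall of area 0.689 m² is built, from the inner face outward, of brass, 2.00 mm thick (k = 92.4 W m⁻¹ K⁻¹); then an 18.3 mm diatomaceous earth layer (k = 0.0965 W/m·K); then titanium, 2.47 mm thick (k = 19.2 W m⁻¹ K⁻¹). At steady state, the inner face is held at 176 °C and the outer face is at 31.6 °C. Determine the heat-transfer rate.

Q = 524 W

Series thermal resistances, inner to outer:
  R_brass = L/(kA) = 0.00200/(92.4·0.689) = 3.142×10^-5 K/W
  R_diatomaceous earth = L/(kA) = 0.0183/(0.0965·0.689) = 0.2752 K/W
  R_titanium = L/(kA) = 0.00247/(19.2·0.689) = 1.867×10^-4 K/W
ΣR = 3.142×10^-5 + 0.2752 + 1.867×10^-4 = 0.2754 K/W
Q = ΔT/ΣR = (176 °C − 31.6 °C)/0.2754 = 524 W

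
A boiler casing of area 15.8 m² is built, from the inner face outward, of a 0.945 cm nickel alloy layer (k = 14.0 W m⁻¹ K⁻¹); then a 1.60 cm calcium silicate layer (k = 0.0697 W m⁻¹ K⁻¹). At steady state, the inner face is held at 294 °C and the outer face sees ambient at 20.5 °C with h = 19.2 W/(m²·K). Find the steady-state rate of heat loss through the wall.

Q = 15.3 kW

Series thermal resistances, inner to outer:
  R_nickel alloy = L/(kA) = 0.00945/(14.0·15.8) = 4.272×10^-5 K/W
  R_calcium silicate = L/(kA) = 0.0160/(0.0697·15.8) = 0.01453 K/W
  R_conv,out = 1/(hA) = 1/(19.2·15.8) = 0.003296 K/W
ΣR = 4.272×10^-5 + 0.01453 + 0.003296 = 0.01787 K/W
Q = ΔT/ΣR = (294 °C − 20.5 °C)/0.01787 = 15300 W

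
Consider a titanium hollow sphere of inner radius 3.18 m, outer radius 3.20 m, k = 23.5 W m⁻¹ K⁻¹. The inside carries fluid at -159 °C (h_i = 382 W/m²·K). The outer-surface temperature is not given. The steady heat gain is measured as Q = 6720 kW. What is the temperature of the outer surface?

T_out = 24.2 °C

Series resistances:
  R_conv,in = 1/(4πr²h) = 1/(4π·3.18²·382) = 2.060×10^-5 K/W
  R_titanium = (1/3.18 − 1/3.20)/(4πk) = 0.001965/(4π·23.5) = 6.655×10^-6 K/W
ΣR = 2.726×10^-5 K/W
ΔT = Q·ΣR = 6.72×10^6 × 2.726×10^-5 = 183.2 K
Heat flows inward, so T_out = T_in + ΔT = -159 + 183.2 = 24.2 °C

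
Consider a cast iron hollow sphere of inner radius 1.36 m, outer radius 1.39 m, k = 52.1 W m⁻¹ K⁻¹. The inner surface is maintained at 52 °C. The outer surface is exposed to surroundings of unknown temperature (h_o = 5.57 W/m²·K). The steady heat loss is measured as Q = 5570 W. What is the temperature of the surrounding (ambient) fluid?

T_out = 10.7 °C

Sum the resistances:
  R_cast iron = (1/1.36 − 1/1.39)/(4πk) = 0.01587/(4π·52.1) = 2.424×10^-5 K/W
  R_conv,out = 1/(4πr²h) = 1/(4π·1.39²·5.57) = 0.007394 K/W
ΣR = 0.007419 K/W
ΔT = Q·ΣR = 5570 × 0.007419 = 41.32 K
Heat flows outward, so T_out = T_in − ΔT = 52 − 41.32 = 10.7 °C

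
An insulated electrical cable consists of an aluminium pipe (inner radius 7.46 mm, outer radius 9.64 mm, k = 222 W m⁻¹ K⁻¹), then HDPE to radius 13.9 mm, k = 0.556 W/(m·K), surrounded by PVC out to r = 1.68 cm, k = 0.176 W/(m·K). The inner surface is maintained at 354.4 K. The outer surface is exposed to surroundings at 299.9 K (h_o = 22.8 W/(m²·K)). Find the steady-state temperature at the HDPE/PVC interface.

Series thermal resistances, inner to outer:
  R'_aluminium = ln(0.00964/0.00746)/(2πk) = 0.2564/(2π·222) = 1.838×10^-4 m·K/W
  R'_HDPE = ln(0.0139/0.00964)/(2πk) = 0.3660/(2π·0.556) = 0.1048 m·K/W
  R'_PVC = ln(0.0168/0.0139)/(2πk) = 0.1895/(2π·0.176) = 0.1714 m·K/W
  R'_conv,out = 1/(2πr h) = 1/(2π·0.0168·22.8) = 0.4155 m·K/W
ΣR = 1.838×10^-4 + 0.1048 + 0.1714 + 0.4155 = 0.6919 m·K/W
Q' = ΔT/ΣR = (354.4 K − 299.9 K)/0.6919 = 78.77 W/m
From the inner boundary to the HDPE/PVC interface, ΣR_partial = 0.1050 m·K/W.
T_interface = T_in − Q'·ΣR_partial = 354.4 K − (78.77)(0.1050) = 346.1 K

T = 346.1 K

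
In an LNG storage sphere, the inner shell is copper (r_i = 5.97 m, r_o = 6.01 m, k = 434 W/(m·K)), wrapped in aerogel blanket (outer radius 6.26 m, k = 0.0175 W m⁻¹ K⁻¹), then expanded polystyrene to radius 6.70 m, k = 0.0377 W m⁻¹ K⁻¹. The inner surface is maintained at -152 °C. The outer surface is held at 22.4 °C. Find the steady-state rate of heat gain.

Q = 3.33 kW

Series thermal resistances, inner to outer:
  R_copper = (1/5.97 − 1/6.01)/(4πk) = 0.001115/(4π·434) = 2.044×10^-7 K/W
  R_aerogel blanket = (1/6.01 − 1/6.26)/(4πk) = 0.006645/(4π·0.0175) = 0.03022 K/W
  R_expanded polystyrene = (1/6.26 − 1/6.70)/(4πk) = 0.01049/(4π·0.0377) = 0.02214 K/W
ΣR = 2.044×10^-7 + 0.03022 + 0.02214 = 0.05236 K/W
Q = ΔT/ΣR = (-152 °C − 22.4 °C)/0.05236 = -3330 W
(Negative Q ⇒ heat flows inward; heat gain = 3330 W.)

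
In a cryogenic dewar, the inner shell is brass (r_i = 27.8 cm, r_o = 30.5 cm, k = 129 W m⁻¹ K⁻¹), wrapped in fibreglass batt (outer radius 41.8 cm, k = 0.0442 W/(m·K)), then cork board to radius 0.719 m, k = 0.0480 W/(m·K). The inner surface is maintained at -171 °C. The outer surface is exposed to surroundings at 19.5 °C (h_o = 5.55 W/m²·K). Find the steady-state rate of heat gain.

Q = 58.0 W

Treat each layer as a resistance in series:
  R_brass = (1/0.278 − 1/0.305)/(4πk) = 0.3184/(4π·129) = 1.964×10^-4 K/W
  R_fibreglass batt = (1/0.305 − 1/0.418)/(4πk) = 0.8863/(4π·0.0442) = 1.596 K/W
  R_cork board = (1/0.418 − 1/0.719)/(4πk) = 1.002/(4π·0.0480) = 1.660 K/W
  R_conv,out = 1/(4πr²h) = 1/(4π·0.719²·5.55) = 0.02774 K/W
ΣR = 1.964×10^-4 + 1.596 + 1.660 + 0.02774 = 3.284 K/W
Q = ΔT/ΣR = (-171 °C − 19.5 °C)/3.284 = -58.0 W
(Negative Q ⇒ heat flows inward; heat gain = 58.0 W.)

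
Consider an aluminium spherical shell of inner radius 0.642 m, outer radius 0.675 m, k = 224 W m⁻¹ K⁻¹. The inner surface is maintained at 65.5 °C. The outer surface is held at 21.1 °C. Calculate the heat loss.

Q = 4πk·ΔT/(1/r₁ − 1/r₂) = 4π × 224 × 44.4 / (1/0.642 − 1/0.675) = 1.64×10^6 W

Q = 1.64×10^6 W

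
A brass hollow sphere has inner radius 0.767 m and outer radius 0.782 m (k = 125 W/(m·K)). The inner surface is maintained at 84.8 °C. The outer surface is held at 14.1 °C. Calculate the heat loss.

Q = 4πk·ΔT/(1/r₁ − 1/r₂) = 4π × 125 × 70.7 / (1/0.767 − 1/0.782) = 4.44×10^6 W

Q = 4440 kW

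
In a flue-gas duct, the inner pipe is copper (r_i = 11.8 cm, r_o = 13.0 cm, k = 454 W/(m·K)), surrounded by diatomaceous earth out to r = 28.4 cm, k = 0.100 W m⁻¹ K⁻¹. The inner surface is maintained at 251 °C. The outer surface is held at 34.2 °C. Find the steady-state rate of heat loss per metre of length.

Q' = 174 W/m

Treat each layer as a resistance in series:
  R'_copper = ln(0.130/0.118)/(2πk) = 0.09685/(2π·454) = 3.395×10^-5 m·K/W
  R'_diatomaceous earth = ln(0.284/0.130)/(2πk) = 0.7814/(2π·0.100) = 1.244 m·K/W
ΣR = 3.395×10^-5 + 1.244 = 1.244 m·K/W
Q' = ΔT/ΣR = (251 °C − 34.2 °C)/1.244 = 174 W/m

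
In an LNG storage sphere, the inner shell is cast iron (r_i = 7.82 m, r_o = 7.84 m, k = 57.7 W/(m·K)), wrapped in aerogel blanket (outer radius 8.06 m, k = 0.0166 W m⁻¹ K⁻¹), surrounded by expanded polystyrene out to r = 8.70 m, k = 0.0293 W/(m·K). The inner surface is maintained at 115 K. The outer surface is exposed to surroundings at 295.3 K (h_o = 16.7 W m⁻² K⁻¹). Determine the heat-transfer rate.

Treat each layer as a resistance in series:
  R_cast iron = (1/7.82 − 1/7.84)/(4πk) = 3.262×10^-4/(4π·57.7) = 4.499×10^-7 K/W
  R_aerogel blanket = (1/7.84 − 1/8.06)/(4πk) = 0.003482/(4π·0.0166) = 0.01669 K/W
  R_expanded polystyrene = (1/8.06 − 1/8.70)/(4πk) = 0.009127/(4π·0.0293) = 0.02479 K/W
  R_conv,out = 1/(4πr²h) = 1/(4π·8.70²·16.7) = 6.296×10^-5 K/W
ΣR = 4.499×10^-7 + 0.01669 + 0.02479 + 6.296×10^-5 = 0.04154 K/W
Q = ΔT/ΣR = (115 K − 295.3 K)/0.04154 = -4340 W
(Negative Q ⇒ heat flows inward; heat gain = 4340 W.)

Q = 4.34 kW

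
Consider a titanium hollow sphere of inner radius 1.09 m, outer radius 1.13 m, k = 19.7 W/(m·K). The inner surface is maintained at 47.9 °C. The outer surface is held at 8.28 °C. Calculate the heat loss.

Q = 3.02×10^5 W

Q = 4πk·ΔT/(1/r₁ − 1/r₂) = 4π × 19.7 × 39.62 / (1/1.09 − 1/1.13) = 3.02×10^5 W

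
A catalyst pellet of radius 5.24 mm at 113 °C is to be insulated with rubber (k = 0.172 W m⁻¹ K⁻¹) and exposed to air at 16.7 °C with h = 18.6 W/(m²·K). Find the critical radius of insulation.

For a sphere, r_cr = 2k_ins/h = 2·0.172/18.6 = 0.0185 m = 1.85 cm

r_cr = 1.85 cm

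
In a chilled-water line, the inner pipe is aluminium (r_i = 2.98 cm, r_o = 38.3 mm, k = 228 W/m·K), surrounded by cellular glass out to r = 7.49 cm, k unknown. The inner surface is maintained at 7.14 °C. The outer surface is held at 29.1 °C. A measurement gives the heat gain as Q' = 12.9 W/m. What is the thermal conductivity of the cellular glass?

k = 0.0627 W/m·K

ΣR = ΔT/Q' = |7.14 − 29.1|/12.9 = 1.702 m·K/W
Known resistances:
  R'_aluminium = ln(0.0383/0.0298)/(2πk) = 0.2509/(2π·228) = 1.752×10^-4 m·K/W
R_cellular glass = ΣR − ΣR_known = 1.702 − 1.752×10^-4 = 1.702 m·K/W
ln(r₂/r₁)/(2πk) = 1.702 ⇒ k = 0.6707/(2π·1.702) = 0.0627 W/m·K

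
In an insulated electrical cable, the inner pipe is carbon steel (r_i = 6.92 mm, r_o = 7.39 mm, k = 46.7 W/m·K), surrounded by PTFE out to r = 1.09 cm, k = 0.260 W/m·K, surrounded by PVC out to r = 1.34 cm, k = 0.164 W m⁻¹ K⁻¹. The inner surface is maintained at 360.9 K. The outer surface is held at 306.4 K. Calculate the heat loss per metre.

Resistance network (inner→outer):
  R'_carbon steel = ln(0.00739/0.00692)/(2πk) = 0.06571/(2π·46.7) = 2.239×10^-4 m·K/W
  R'_PTFE = ln(0.0109/0.00739)/(2πk) = 0.3886/(2π·0.260) = 0.2379 m·K/W
  R'_PVC = ln(0.0134/0.0109)/(2πk) = 0.2065/(2π·0.164) = 0.2004 m·K/W
ΣR = 2.239×10^-4 + 0.2379 + 0.2004 = 0.4385 m·K/W
Q' = ΔT/ΣR = (360.9 K − 306.4 K)/0.4385 = 124 W/m

Q' = 124 W/m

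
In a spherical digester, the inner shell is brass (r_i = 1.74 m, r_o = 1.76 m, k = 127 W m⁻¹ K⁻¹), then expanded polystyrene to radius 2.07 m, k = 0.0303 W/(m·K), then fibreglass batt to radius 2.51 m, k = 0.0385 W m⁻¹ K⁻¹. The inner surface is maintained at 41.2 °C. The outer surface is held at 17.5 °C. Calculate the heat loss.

Resistance network (inner→outer):
  R_brass = (1/1.74 − 1/1.76)/(4πk) = 0.006531/(4π·127) = 4.092×10^-6 K/W
  R_expanded polystyrene = (1/1.76 − 1/2.07)/(4πk) = 0.08509/(4π·0.0303) = 0.2235 K/W
  R_fibreglass batt = (1/2.07 − 1/2.51)/(4πk) = 0.08469/(4π·0.0385) = 0.1750 K/W
ΣR = 4.092×10^-6 + 0.2235 + 0.1750 = 0.3985 K/W
Q = ΔT/ΣR = (41.2 °C − 17.5 °C)/0.3985 = 59.5 W

Q = 59.5 W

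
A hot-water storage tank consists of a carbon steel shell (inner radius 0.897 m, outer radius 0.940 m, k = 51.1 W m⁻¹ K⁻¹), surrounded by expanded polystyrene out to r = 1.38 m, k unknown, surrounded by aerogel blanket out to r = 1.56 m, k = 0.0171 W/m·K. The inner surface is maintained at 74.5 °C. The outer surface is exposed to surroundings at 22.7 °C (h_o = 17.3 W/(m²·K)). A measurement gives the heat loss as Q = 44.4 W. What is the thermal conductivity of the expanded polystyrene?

k = 0.0348 W/m·K

ΣR = ΔT/Q = |74.5 − 22.7|/44.4 = 1.167 K/W
Known resistances:
  R_carbon steel = (1/0.897 − 1/0.940)/(4πk) = 0.05100/(4π·51.1) = 7.942×10^-5 K/W
  R_aerogel blanket = (1/1.38 − 1/1.56)/(4πk) = 0.08361/(4π·0.0171) = 0.3891 K/W
  R_conv,out = 1/(4πr²h) = 1/(4π·1.56²·17.3) = 0.001890 K/W
R_expanded polystyrene = ΣR − ΣR_known = 1.167 − 0.3911 = 0.7759 K/W
(1/r₁−1/r₂)/(4πk) = 0.7759 ⇒ k = 0.3392/(4π·0.7759) = 0.0348 W/m·K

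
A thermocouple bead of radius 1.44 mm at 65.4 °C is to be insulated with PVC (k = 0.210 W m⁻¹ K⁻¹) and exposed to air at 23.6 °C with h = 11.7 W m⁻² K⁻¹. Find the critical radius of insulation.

r_cr = 3.59 cm

For a sphere, r_cr = 2k_ins/h = 2·0.210/11.7 = 0.0359 m = 3.59 cm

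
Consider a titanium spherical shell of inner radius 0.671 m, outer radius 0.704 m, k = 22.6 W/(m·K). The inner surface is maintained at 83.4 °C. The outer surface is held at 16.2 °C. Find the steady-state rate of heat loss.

Q = 4πk·ΔT/(1/r₁ − 1/r₂) = 4π × 22.6 × 67.2 / (1/0.671 − 1/0.704) = 2.73×10^5 W

Q = 2.73×10^5 W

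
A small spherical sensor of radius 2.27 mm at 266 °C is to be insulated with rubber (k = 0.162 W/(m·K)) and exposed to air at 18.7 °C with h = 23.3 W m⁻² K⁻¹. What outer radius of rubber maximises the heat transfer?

For a sphere, r_cr = 2k_ins/h = 2·0.162/23.3 = 0.0139 m = 1.39 cm

r_cr = 1.39 cm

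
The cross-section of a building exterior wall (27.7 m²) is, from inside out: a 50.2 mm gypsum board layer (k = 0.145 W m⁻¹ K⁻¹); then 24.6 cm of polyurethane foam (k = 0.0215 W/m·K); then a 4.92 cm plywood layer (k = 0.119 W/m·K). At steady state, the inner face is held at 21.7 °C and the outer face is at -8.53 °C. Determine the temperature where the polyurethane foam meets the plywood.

Resistance network (inner→outer):
  R_gypsum board = L/(kA) = 0.0502/(0.145·27.7) = 0.01250 K/W
  R_polyurethane foam = L/(kA) = 0.246/(0.0215·27.7) = 0.4131 K/W
  R_plywood = L/(kA) = 0.0492/(0.119·27.7) = 0.01493 K/W
ΣR = 0.01250 + 0.4131 + 0.01493 = 0.4405 K/W
Q = ΔT/ΣR = (21.7 °C − -8.53 °C)/0.4405 = 68.63 W
From the inner boundary to the polyurethane foam/plywood interface, ΣR_partial = 0.4256 K/W.
T_interface = T_in − Q·ΣR_partial = 21.7 °C − (68.63)(0.4256) = -7.51 °C

T = -7.51 °C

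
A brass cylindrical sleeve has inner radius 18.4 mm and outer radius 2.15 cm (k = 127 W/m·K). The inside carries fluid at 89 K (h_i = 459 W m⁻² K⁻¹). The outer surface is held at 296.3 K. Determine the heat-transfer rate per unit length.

Series thermal resistances, inner to outer:
  R'_conv,in = 1/(2πr h) = 1/(2π·0.0184·459) = 0.01884 m·K/W
  R'_brass = ln(0.0215/0.0184)/(2πk) = 0.1557/(2π·127) = 1.951×10^-4 m·K/W
ΣR = 0.01884 + 1.951×10^-4 = 0.01904 m·K/W
Q' = ΔT/ΣR = (89 K − 296.3 K)/0.01904 = -10900 W/m
(Negative Q' ⇒ heat flows inward; heat gain = 10900 W/m.)

Q' = 10900 W/m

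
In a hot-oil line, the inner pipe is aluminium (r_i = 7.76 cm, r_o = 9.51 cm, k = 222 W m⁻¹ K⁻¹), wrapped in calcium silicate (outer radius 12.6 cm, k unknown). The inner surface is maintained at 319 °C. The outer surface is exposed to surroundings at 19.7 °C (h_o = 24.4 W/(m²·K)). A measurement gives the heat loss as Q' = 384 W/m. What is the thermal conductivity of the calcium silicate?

k = 0.0616 W/m·K

ΣR = ΔT/Q' = |319 − 19.7|/384 = 0.7794 m·K/W
Known resistances:
  R'_aluminium = ln(0.0951/0.0776)/(2πk) = 0.2034/(2π·222) = 1.458×10^-4 m·K/W
  R'_conv,out = 1/(2πr h) = 1/(2π·0.126·24.4) = 0.05177 m·K/W
R_calcium silicate = ΣR − ΣR_known = 0.7794 − 0.05192 = 0.7275 m·K/W
ln(r₂/r₁)/(2πk) = 0.7275 ⇒ k = 0.2814/(2π·0.7275) = 0.0616 W/m·K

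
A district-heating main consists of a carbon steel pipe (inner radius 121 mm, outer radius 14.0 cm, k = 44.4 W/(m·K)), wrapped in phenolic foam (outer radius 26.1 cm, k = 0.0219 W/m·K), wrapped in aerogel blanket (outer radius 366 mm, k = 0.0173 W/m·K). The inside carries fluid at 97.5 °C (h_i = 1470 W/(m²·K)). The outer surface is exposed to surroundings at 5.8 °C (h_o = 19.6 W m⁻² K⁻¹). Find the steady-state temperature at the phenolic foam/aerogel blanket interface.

Resistance network (inner→outer):
  R'_conv,in = 1/(2πr h) = 1/(2π·0.121·1470) = 8.948×10^-4 m·K/W
  R'_carbon steel = ln(0.140/0.121)/(2πk) = 0.1459/(2π·44.4) = 5.228×10^-4 m·K/W
  R'_phenolic foam = ln(0.261/0.140)/(2πk) = 0.6229/(2π·0.0219) = 4.527 m·K/W
  R'_aerogel blanket = ln(0.366/0.261)/(2πk) = 0.3381/(2π·0.0173) = 3.111 m·K/W
  R'_conv,out = 1/(2πr h) = 1/(2π·0.366·19.6) = 0.02219 m·K/W
ΣR = 8.948×10^-4 + 5.228×10^-4 + 4.527 + 3.111 + 0.02219 = 7.662 m·K/W
Q' = ΔT/ΣR = (97.5 °C − 5.8 °C)/7.662 = 11.97 W/m
From the inner boundary to the phenolic foam/aerogel blanket interface, ΣR_partial = 4.528 m·K/W.
T_interface = T_in − Q'·ΣR_partial = 97.5 °C − (11.97)(4.528) = 43.3 °C

T = 43.3 °C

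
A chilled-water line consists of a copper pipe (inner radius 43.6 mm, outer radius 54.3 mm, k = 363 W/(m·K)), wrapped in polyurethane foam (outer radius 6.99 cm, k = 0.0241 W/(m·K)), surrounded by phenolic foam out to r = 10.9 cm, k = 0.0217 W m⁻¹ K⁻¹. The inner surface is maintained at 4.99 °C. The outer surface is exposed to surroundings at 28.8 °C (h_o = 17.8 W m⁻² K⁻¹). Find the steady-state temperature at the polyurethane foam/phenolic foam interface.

T = 12.9 °C

Resistance network (inner→outer):
  R'_copper = ln(0.0543/0.0436)/(2πk) = 0.2195/(2π·363) = 9.622×10^-5 m·K/W
  R'_polyurethane foam = ln(0.0699/0.0543)/(2πk) = 0.2525/(2π·0.0241) = 1.668 m·K/W
  R'_phenolic foam = ln(0.109/0.0699)/(2πk) = 0.4443/(2π·0.0217) = 3.259 m·K/W
  R'_conv,out = 1/(2πr h) = 1/(2π·0.109·17.8) = 0.08203 m·K/W
ΣR = 9.622×10^-5 + 1.668 + 3.259 + 0.08203 = 5.009 m·K/W
Q' = ΔT/ΣR = (4.99 °C − 28.8 °C)/5.009 = -4.753 W/m
From the inner boundary to the polyurethane foam/phenolic foam interface, ΣR_partial = 1.668 m·K/W.
T_interface = T_in − Q'·ΣR_partial = 4.99 °C − (-4.753)(1.668) = 12.9 °C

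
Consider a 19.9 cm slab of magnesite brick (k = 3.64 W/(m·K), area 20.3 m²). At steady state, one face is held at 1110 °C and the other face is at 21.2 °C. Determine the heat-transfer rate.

Q = 404 kW

Q = kA·ΔT/L = 3.64 × 20.3 × |1110 °C − 21.2 °C| / 0.199 = 4.04×10^5 W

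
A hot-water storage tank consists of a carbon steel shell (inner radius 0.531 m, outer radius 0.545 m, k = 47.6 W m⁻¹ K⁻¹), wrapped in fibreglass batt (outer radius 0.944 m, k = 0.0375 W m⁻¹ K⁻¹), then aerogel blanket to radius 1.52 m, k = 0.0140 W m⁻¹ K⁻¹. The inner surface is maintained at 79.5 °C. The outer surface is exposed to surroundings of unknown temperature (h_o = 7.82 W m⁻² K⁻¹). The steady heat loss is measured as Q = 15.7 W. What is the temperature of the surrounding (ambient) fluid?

T_out = 17.8 °C

Sum the resistances:
  R_carbon steel = (1/0.531 − 1/0.545)/(4πk) = 0.04838/(4π·47.6) = 8.088×10^-5 K/W
  R_fibreglass batt = (1/0.545 − 1/0.944)/(4πk) = 0.7755/(4π·0.0375) = 1.646 K/W
  R_aerogel blanket = (1/0.944 − 1/1.52)/(4πk) = 0.4014/(4π·0.0140) = 2.282 K/W
  R_conv,out = 1/(4πr²h) = 1/(4π·1.52²·7.82) = 0.004404 K/W
ΣR = 3.932 K/W
ΔT = Q·ΣR = 15.7 × 3.932 = 61.73 K
Heat flows outward, so T_out = T_in − ΔT = 79.5 − 61.73 = 17.8 °C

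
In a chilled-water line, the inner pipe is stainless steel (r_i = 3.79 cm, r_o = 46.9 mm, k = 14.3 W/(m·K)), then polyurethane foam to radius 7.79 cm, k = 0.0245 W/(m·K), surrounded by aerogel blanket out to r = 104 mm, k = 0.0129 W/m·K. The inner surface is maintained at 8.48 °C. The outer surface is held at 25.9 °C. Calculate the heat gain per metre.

Q' = 2.54 W/m

Series thermal resistances, inner to outer:
  R'_stainless steel = ln(0.0469/0.0379)/(2πk) = 0.2131/(2π·14.3) = 0.002371 m·K/W
  R'_polyurethane foam = ln(0.0779/0.0469)/(2πk) = 0.5074/(2π·0.0245) = 3.296 m·K/W
  R'_aerogel blanket = ln(0.104/0.0779)/(2πk) = 0.2890/(2π·0.0129) = 3.565 m·K/W
ΣR = 0.002371 + 3.296 + 3.565 = 6.863 m·K/W
Q' = ΔT/ΣR = (8.48 °C − 25.9 °C)/6.863 = -2.54 W/m
(Negative Q' ⇒ heat flows inward; heat gain = 2.54 W/m.)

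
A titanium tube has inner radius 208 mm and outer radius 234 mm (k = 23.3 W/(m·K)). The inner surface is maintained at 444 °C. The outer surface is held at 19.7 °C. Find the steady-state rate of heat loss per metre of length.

Q' = 2πk·ΔT/ln(r₂/r₁) = 2π × 23.3 × 424.3 / ln(0.234/0.208) = 5.27×10^5 W/m

Q' = 527 kW/m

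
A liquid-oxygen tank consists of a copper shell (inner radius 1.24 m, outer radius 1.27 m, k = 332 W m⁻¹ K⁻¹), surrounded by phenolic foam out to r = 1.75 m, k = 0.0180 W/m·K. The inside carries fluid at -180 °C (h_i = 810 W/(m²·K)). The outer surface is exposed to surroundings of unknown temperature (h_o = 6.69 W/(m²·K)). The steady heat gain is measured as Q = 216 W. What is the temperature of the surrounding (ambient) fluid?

Series resistances:
  R_conv,in = 1/(4πr²h) = 1/(4π·1.24²·810) = 6.389×10^-5 K/W
  R_copper = (1/1.24 − 1/1.27)/(4πk) = 0.01905/(4π·332) = 4.566×10^-6 K/W
  R_phenolic foam = (1/1.27 − 1/1.75)/(4πk) = 0.2160/(4π·0.0180) = 0.9548 K/W
  R_conv,out = 1/(4πr²h) = 1/(4π·1.75²·6.69) = 0.003884 K/W
ΣR = 0.9588 K/W
ΔT = Q·ΣR = 216 × 0.9588 = 207.1 K
Heat flows inward, so T_out = T_in + ΔT = -180 + 207.1 = 27.1 °C

T_out = 27.1 °C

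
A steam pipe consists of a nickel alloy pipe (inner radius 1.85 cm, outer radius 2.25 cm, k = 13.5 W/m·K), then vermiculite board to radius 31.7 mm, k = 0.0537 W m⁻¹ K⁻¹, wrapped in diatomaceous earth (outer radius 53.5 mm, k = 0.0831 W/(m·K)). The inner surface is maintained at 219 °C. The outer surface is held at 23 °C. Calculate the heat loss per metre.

Resistance network (inner→outer):
  R'_nickel alloy = ln(0.0225/0.0185)/(2πk) = 0.1957/(2π·13.5) = 0.002308 m·K/W
  R'_vermiculite board = ln(0.0317/0.0225)/(2πk) = 0.3428/(2π·0.0537) = 1.016 m·K/W
  R'_diatomaceous earth = ln(0.0535/0.0317)/(2πk) = 0.5234/(2π·0.0831) = 1.002 m·K/W
ΣR = 0.002308 + 1.016 + 1.002 = 2.020 m·K/W
Q' = ΔT/ΣR = (219 °C − 23 °C)/2.020 = 97.0 W/m

Q' = 97.0 W/m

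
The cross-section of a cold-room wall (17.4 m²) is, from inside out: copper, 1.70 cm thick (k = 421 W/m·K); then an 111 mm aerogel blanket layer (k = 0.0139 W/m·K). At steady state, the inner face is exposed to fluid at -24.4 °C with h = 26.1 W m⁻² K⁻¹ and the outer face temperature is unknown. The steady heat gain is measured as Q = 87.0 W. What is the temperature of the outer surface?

Series resistances:
  R_conv,in = 1/(hA) = 1/(26.1·17.4) = 0.002202 K/W
  R_copper = L/(kA) = 0.0170/(421·17.4) = 2.321×10^-6 K/W
  R_aerogel blanket = L/(kA) = 0.111/(0.0139·17.4) = 0.4589 K/W
ΣR = 0.4611 K/W
ΔT = Q·ΣR = 87.0 × 0.4611 = 40.12 K
Heat flows inward, so T_out = T_in + ΔT = -24.4 + 40.12 = 15.7 °C

T_out = 15.7 °C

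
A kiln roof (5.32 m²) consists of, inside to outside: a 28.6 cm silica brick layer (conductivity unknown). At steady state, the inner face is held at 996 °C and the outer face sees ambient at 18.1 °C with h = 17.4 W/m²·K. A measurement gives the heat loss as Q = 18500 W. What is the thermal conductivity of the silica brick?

k = 1.28 W/m·K

ΣR = ΔT/Q = |996 − 18.1|/18500 = 0.05286 K/W
Known resistances:
  R_conv,out = 1/(hA) = 1/(17.4·5.32) = 0.01080 K/W
R_silica brick = ΣR − ΣR_known = 0.05286 − 0.01080 = 0.04206 K/W
L/(kA) = 0.04206 ⇒ k = 0.286/(0.04206·5.32) = 1.28 W/m·K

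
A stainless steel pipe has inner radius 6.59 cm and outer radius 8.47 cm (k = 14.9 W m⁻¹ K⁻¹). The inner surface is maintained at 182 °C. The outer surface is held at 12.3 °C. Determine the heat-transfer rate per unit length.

Q' = 2πk·ΔT/ln(r₂/r₁) = 2π × 14.9 × 169.7 / ln(0.0847/0.0659) = 63300 W/m

Q' = 63.3 kW/m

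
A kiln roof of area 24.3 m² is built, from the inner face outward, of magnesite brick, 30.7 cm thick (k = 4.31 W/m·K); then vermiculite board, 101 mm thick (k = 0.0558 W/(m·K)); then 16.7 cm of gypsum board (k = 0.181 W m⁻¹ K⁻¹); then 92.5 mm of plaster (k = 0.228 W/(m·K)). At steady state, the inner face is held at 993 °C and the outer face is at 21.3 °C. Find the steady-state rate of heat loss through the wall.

Q = 7.36 kW

Treat each layer as a resistance in series:
  R_magnesite brick = L/(kA) = 0.307/(4.31·24.3) = 0.002931 K/W
  R_vermiculite board = L/(kA) = 0.101/(0.0558·24.3) = 0.07449 K/W
  R_gypsum board = L/(kA) = 0.167/(0.181·24.3) = 0.03797 K/W
  R_plaster = L/(kA) = 0.0925/(0.228·24.3) = 0.01670 K/W
ΣR = 0.002931 + 0.07449 + 0.03797 + 0.01670 = 0.1321 K/W
Q = ΔT/ΣR = (993 °C − 21.3 °C)/0.1321 = 7360 W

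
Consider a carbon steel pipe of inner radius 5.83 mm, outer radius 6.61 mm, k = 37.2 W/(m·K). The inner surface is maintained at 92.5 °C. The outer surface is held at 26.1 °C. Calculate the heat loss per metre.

Q' = 2πk·ΔT/ln(r₂/r₁) = 2π × 37.2 × 66.4 / ln(0.00661/0.00583) = 1.24×10^5 W/m

Q' = 124 kW/m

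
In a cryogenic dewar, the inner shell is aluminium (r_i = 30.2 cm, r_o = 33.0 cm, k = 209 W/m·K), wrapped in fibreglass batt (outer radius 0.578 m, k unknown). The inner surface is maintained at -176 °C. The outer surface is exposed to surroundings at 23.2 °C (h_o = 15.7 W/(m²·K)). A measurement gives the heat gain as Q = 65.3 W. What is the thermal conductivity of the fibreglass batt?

k = 0.0341 W/m·K

ΣR = ΔT/Q = |-176 − 23.2|/65.3 = 3.051 K/W
Known resistances:
  R_aluminium = (1/0.302 − 1/0.330)/(4πk) = 0.2810/(4π·209) = 1.070×10^-4 K/W
  R_conv,out = 1/(4πr²h) = 1/(4π·0.578²·15.7) = 0.01517 K/W
R_fibreglass batt = ΣR − ΣR_known = 3.051 − 0.01528 = 3.036 K/W
(1/r₁−1/r₂)/(4πk) = 3.036 ⇒ k = 1.300/(4π·3.036) = 0.0341 W/m·K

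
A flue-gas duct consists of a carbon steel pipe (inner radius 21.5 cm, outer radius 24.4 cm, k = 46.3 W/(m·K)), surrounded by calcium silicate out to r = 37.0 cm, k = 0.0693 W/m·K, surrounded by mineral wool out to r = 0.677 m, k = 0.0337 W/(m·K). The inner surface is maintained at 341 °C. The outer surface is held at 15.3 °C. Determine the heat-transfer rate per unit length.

Q' = 85.5 W/m

Series thermal resistances, inner to outer:
  R'_carbon steel = ln(0.244/0.215)/(2πk) = 0.1265/(2π·46.3) = 4.349×10^-4 m·K/W
  R'_calcium silicate = ln(0.370/0.244)/(2πk) = 0.4163/(2π·0.0693) = 0.9562 m·K/W
  R'_mineral wool = ln(0.677/0.370)/(2πk) = 0.6042/(2π·0.0337) = 2.853 m·K/W
ΣR = 4.349×10^-4 + 0.9562 + 2.853 = 3.810 m·K/W
Q' = ΔT/ΣR = (341 °C − 15.3 °C)/3.810 = 85.5 W/m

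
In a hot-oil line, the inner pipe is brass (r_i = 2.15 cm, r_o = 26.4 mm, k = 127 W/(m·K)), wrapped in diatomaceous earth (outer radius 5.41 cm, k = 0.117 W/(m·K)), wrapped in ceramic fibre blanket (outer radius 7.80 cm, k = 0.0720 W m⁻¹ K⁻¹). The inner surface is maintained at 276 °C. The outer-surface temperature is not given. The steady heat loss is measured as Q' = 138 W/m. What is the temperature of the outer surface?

T_out = 29.7 °C

Sum the resistances:
  R'_brass = ln(0.0264/0.0215)/(2πk) = 0.2053/(2π·127) = 2.573×10^-4 m·K/W
  R'_diatomaceous earth = ln(0.0541/0.0264)/(2πk) = 0.7175/(2π·0.117) = 0.9760 m·K/W
  R'_ceramic fibre blanket = ln(0.0780/0.0541)/(2πk) = 0.3659/(2π·0.0720) = 0.8088 m·K/W
ΣR = 1.785 m·K/W
ΔT = Q'·ΣR = 138 × 1.785 = 246.3 K
Heat flows outward, so T_out = T_in − ΔT = 276 − 246.3 = 29.7 °C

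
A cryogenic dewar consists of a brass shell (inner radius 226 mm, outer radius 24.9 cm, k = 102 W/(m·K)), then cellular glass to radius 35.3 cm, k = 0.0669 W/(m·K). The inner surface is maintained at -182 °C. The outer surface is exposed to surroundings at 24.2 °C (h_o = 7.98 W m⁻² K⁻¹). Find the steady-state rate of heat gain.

Series thermal resistances, inner to outer:
  R_brass = (1/0.226 − 1/0.249)/(4πk) = 0.4087/(4π·102) = 3.189×10^-4 K/W
  R_cellular glass = (1/0.249 − 1/0.353)/(4πk) = 1.183/(4π·0.0669) = 1.407 K/W
  R_conv,out = 1/(4πr²h) = 1/(4π·0.353²·7.98) = 0.08003 K/W
ΣR = 3.189×10^-4 + 1.407 + 0.08003 = 1.487 K/W
Q = ΔT/ΣR = (-182 °C − 24.2 °C)/1.487 = -139 W
(Negative Q ⇒ heat flows inward; heat gain = 139 W.)

Q = 139 W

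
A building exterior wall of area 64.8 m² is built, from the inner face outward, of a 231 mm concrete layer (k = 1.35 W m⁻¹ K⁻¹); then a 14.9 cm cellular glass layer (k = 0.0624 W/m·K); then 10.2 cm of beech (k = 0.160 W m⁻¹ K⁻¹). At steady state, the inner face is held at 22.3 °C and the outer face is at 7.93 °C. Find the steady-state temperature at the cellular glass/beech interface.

T = 10.8 °C

Resistance network (inner→outer):
  R_concrete = L/(kA) = 0.231/(1.35·64.8) = 0.002641 K/W
  R_cellular glass = L/(kA) = 0.149/(0.0624·64.8) = 0.03685 K/W
  R_beech = L/(kA) = 0.102/(0.160·64.8) = 0.009838 K/W
ΣR = 0.002641 + 0.03685 + 0.009838 = 0.04933 K/W
Q = ΔT/ΣR = (22.3 °C − 7.93 °C)/0.04933 = 291.3 W
From the inner boundary to the cellular glass/beech interface, ΣR_partial = 0.03949 K/W.
T_interface = T_in − Q·ΣR_partial = 22.3 °C − (291.3)(0.03949) = 10.8 °C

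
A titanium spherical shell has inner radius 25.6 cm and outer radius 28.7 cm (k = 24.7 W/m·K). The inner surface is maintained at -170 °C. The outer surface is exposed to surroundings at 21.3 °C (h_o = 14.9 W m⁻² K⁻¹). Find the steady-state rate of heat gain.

Q = 2890 W

Resistance network (inner→outer):
  R_titanium = (1/0.256 − 1/0.287)/(4πk) = 0.4219/(4π·24.7) = 0.001359 K/W
  R_conv,out = 1/(4πr²h) = 1/(4π·0.287²·14.9) = 0.06484 K/W
ΣR = 0.001359 + 0.06484 = 0.06620 K/W
Q = ΔT/ΣR = (-170 °C − 21.3 °C)/0.06620 = -2890 W
(Negative Q ⇒ heat flows inward; heat gain = 2890 W.)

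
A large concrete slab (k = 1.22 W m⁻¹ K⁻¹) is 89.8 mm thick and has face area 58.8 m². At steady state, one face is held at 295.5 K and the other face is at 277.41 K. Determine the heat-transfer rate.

Q = kA·ΔT/L = 1.22 × 58.8 × |295.5 K − 277.41 K| / 0.0898 = 14500 W

Q = 14.5 kW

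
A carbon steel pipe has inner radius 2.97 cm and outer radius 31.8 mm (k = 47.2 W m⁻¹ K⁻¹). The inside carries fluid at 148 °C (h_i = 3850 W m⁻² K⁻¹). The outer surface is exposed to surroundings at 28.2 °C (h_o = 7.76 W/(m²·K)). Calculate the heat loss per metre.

Q' = 185 W/m

Resistance network (inner→outer):
  R'_conv,in = 1/(2πr h) = 1/(2π·0.0297·3850) = 0.001392 m·K/W
  R'_carbon steel = ln(0.0318/0.0297)/(2πk) = 0.06832/(2π·47.2) = 2.304×10^-4 m·K/W
  R'_conv,out = 1/(2πr h) = 1/(2π·0.0318·7.76) = 0.6450 m·K/W
ΣR = 0.001392 + 2.304×10^-4 + 0.6450 = 0.6466 m·K/W
Q' = ΔT/ΣR = (148 °C − 28.2 °C)/0.6466 = 185 W/m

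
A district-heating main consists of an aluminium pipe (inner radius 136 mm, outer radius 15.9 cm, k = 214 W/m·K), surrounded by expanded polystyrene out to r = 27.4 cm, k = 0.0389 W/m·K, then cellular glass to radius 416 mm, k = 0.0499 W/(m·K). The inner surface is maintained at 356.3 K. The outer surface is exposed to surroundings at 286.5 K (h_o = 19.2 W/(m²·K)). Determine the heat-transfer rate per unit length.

Q' = 19.5 W/m

Resistance network (inner→outer):
  R'_aluminium = ln(0.159/0.136)/(2πk) = 0.1562/(2π·214) = 1.162×10^-4 m·K/W
  R'_expanded polystyrene = ln(0.274/0.159)/(2πk) = 0.5442/(2π·0.0389) = 2.227 m·K/W
  R'_cellular glass = ln(0.416/0.274)/(2πk) = 0.4176/(2π·0.0499) = 1.332 m·K/W
  R'_conv,out = 1/(2πr h) = 1/(2π·0.416·19.2) = 0.01993 m·K/W
ΣR = 1.162×10^-4 + 2.227 + 1.332 + 0.01993 = 3.579 m·K/W
Q' = ΔT/ΣR = (356.3 K − 286.5 K)/3.579 = 19.5 W/m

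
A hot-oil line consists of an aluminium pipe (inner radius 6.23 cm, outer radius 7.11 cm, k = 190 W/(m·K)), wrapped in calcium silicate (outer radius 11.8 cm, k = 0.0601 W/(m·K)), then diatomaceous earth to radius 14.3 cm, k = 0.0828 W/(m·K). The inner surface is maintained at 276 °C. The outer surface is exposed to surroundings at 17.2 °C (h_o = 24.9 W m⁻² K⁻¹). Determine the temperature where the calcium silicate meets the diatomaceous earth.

Resistance network (inner→outer):
  R'_aluminium = ln(0.0711/0.0623)/(2πk) = 0.1321/(2π·190) = 1.107×10^-4 m·K/W
  R'_calcium silicate = ln(0.118/0.0711)/(2πk) = 0.5066/(2π·0.0601) = 1.342 m·K/W
  R'_diatomaceous earth = ln(0.143/0.118)/(2πk) = 0.1922/(2π·0.0828) = 0.3694 m·K/W
  R'_conv,out = 1/(2πr h) = 1/(2π·0.143·24.9) = 0.04470 m·K/W
ΣR = 1.107×10^-4 + 1.342 + 0.3694 + 0.04470 = 1.756 m·K/W
Q' = ΔT/ΣR = (276 °C − 17.2 °C)/1.756 = 147.4 W/m
From the inner boundary to the calcium silicate/diatomaceous earth interface, ΣR_partial = 1.342 m·K/W.
T_interface = T_in − Q'·ΣR_partial = 276 °C − (147.4)(1.342) = 78.2 °C

T = 78.2 °C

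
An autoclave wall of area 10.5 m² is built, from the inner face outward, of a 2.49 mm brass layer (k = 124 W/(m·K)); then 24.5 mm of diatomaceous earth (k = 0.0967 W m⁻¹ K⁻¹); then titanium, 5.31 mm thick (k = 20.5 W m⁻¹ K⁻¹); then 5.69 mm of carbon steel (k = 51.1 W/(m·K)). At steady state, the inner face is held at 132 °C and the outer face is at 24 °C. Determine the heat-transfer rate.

Series thermal resistances, inner to outer:
  R_brass = L/(kA) = 0.00249/(124·10.5) = 1.912×10^-6 K/W
  R_diatomaceous earth = L/(kA) = 0.0245/(0.0967·10.5) = 0.02413 K/W
  R_titanium = L/(kA) = 0.00531/(20.5·10.5) = 2.467×10^-5 K/W
  R_carbon steel = L/(kA) = 0.00569/(51.1·10.5) = 1.060×10^-5 K/W
ΣR = 1.912×10^-6 + 0.02413 + 2.467×10^-5 + 1.060×10^-5 = 0.02417 K/W
Q = ΔT/ΣR = (132 °C − 24 °C)/0.02417 = 4470 W

Q = 4.47 kW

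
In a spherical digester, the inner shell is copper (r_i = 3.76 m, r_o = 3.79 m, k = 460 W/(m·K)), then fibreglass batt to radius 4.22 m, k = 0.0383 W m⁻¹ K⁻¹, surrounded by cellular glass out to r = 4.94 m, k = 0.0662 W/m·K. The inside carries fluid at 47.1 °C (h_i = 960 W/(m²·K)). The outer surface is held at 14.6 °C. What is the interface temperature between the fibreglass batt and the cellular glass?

Series thermal resistances, inner to outer:
  R_conv,in = 1/(4πr²h) = 1/(4π·3.76²·960) = 5.863×10^-6 K/W
  R_copper = (1/3.76 − 1/3.79)/(4πk) = 0.002105/(4π·460) = 3.642×10^-7 K/W
  R_fibreglass batt = (1/3.79 − 1/4.22)/(4πk) = 0.02689/(4π·0.0383) = 0.05586 K/W
  R_cellular glass = (1/4.22 − 1/4.94)/(4πk) = 0.03454/(4π·0.0662) = 0.04152 K/W
ΣR = 5.863×10^-6 + 3.642×10^-7 + 0.05586 + 0.04152 = 0.09739 K/W
Q = ΔT/ΣR = (47.1 °C − 14.6 °C)/0.09739 = 333.7 W
From the inner boundary to the fibreglass batt/cellular glass interface, ΣR_partial = 0.05587 K/W.
T_interface = T_in − Q·ΣR_partial = 47.1 °C − (333.7)(0.05587) = 28.5 °C

T = 28.5 °C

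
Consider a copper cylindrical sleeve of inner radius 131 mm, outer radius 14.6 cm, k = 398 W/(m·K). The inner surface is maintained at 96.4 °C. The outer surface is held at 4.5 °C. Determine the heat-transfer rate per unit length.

Q' = 2120 kW/m

Q' = 2πk·ΔT/ln(r₂/r₁) = 2π × 398 × 91.9 / ln(0.146/0.131) = 2.12×10^6 W/m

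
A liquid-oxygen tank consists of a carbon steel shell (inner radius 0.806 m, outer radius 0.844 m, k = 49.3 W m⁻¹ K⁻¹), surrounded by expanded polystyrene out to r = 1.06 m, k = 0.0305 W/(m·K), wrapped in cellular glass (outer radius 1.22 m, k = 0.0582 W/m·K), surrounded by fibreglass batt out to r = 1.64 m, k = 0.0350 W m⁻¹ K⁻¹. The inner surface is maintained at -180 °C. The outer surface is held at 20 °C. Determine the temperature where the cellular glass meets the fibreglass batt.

Series thermal resistances, inner to outer:
  R_carbon steel = (1/0.806 − 1/0.844)/(4πk) = 0.05586/(4π·49.3) = 9.017×10^-5 K/W
  R_expanded polystyrene = (1/0.844 − 1/1.06)/(4πk) = 0.2414/(4π·0.0305) = 0.6299 K/W
  R_cellular glass = (1/1.06 − 1/1.22)/(4πk) = 0.1237/(4π·0.0582) = 0.1692 K/W
  R_fibreglass batt = (1/1.22 − 1/1.64)/(4πk) = 0.2099/(4π·0.0350) = 0.4773 K/W
ΣR = 9.017×10^-5 + 0.6299 + 0.1692 + 0.4773 = 1.276 K/W
Q = ΔT/ΣR = (-180 °C − 20 °C)/1.276 = -156.7 W
From the inner boundary to the cellular glass/fibreglass batt interface, ΣR_partial = 0.7992 K/W.
T_interface = T_in − Q·ΣR_partial = -180 °C − (-156.7)(0.7992) = -54.8 °C

T = -54.8 °C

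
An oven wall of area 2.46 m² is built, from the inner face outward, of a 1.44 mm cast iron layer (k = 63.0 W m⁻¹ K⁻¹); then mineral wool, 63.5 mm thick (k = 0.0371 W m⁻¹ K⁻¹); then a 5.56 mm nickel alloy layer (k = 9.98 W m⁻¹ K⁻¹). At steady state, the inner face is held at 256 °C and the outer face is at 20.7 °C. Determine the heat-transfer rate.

Resistance network (inner→outer):
  R_cast iron = L/(kA) = 0.00144/(63.0·2.46) = 9.292×10^-6 K/W
  R_mineral wool = L/(kA) = 0.0635/(0.0371·2.46) = 0.6958 K/W
  R_nickel alloy = L/(kA) = 0.00556/(9.98·2.46) = 2.265×10^-4 K/W
ΣR = 9.292×10^-6 + 0.6958 + 2.265×10^-4 = 0.6960 K/W
Q = ΔT/ΣR = (256 °C − 20.7 °C)/0.6960 = 338 W

Q = 338 W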